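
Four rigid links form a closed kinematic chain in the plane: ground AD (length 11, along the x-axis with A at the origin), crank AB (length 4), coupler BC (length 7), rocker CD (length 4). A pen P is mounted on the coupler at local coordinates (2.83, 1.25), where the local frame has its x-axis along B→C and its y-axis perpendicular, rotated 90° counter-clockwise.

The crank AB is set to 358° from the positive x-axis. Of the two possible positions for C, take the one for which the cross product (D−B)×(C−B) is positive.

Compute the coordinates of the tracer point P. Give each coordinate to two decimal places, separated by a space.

A=(0,0), D=(11.00,0)
B = A + 4.00·(cos358°, sin358°) = (3.9976, -0.1396)
|BD| = 7.0038
circle(B,7.00) ∩ circle(D,4.00): a=5.8578, h=3.8323
  candidates: C₊=(9.7778,3.8087) cross=26.841; C₋=(9.9306,-3.8544) cross=-26.841
  mode + wants cross > 0 → take C=(9.7778,3.8087) (cross=26.841)
ex = (C−B)/|BC| = (0.8257,0.5640); ey = (-0.5640,0.8257)
P = B + 2.83·ex + 1.25·ey = (5.6294,2.4888)

5.63 2.49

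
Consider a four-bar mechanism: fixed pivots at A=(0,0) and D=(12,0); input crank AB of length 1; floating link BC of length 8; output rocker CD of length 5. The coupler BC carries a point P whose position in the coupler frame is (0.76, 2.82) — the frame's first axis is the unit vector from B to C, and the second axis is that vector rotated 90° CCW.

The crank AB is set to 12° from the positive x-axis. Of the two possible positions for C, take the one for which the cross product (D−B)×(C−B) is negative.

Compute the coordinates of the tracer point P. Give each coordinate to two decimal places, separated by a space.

2.88 2.42

A=(0,0), D=(12.00,0)
B = A + 1.00·(cos12°, sin12°) = (0.9781, 0.2079)
|BD| = 11.0238
circle(B,8.00) ∩ circle(D,5.00): a=7.2808, h=3.3151
  candidates: C₊=(8.3202,3.3851) cross=36.545; C₋=(8.1951,-3.2439) cross=-36.545
  mode - wants cross < 0 → take C=(8.1951,-3.2439) (cross=-36.545)
ex = (C−B)/|BC| = (0.9021,-0.4315); ey = (0.4315,0.9021)
P = B + 0.76·ex + 2.82·ey = (2.8805,2.4240)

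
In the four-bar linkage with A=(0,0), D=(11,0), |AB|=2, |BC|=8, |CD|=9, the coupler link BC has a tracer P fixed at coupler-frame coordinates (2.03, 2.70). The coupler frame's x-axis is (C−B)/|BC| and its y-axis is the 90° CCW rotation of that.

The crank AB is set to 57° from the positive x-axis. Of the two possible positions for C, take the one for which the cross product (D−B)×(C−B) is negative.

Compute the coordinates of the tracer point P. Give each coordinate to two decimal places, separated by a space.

A=(0,0), D=(11.00,0)
B = A + 2.00·(cos57°, sin57°) = (1.0893, 1.6773)
|BD| = 10.0517
circle(B,8.00) ∩ circle(D,9.00): a=4.1802, h=6.8210
  candidates: C₊=(6.3491,7.7051) cross=68.562; C₋=(4.0726,-5.7456) cross=-68.562
  mode - wants cross < 0 → take C=(4.0726,-5.7456) (cross=-68.562)
ex = (C−B)/|BC| = (0.3729,-0.9279); ey = (0.9279,0.3729)
P = B + 2.03·ex + 2.70·ey = (4.3515,0.8007)

4.35 0.80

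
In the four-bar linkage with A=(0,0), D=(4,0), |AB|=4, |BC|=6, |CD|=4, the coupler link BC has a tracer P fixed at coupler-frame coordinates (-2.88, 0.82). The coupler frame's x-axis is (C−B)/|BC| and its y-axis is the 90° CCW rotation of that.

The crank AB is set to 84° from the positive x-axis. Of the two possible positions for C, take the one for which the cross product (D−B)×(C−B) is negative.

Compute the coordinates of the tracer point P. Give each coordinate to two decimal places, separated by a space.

1.18 6.88

A=(0,0), D=(4.00,0)
B = A + 4.00·(cos84°, sin84°) = (0.4181, 3.9781)
|BD| = 5.3530
circle(B,6.00) ∩ circle(D,4.00): a=4.5446, h=3.9175
  candidates: C₊=(6.3703,3.2221) cross=20.970; C₋=(0.5478,-2.0205) cross=-20.970
  mode - wants cross < 0 → take C=(0.5478,-2.0205) (cross=-20.970)
ex = (C−B)/|BC| = (0.0216,-0.9998); ey = (0.9998,0.0216)
P = B + -2.88·ex + 0.82·ey = (1.1757,6.8751)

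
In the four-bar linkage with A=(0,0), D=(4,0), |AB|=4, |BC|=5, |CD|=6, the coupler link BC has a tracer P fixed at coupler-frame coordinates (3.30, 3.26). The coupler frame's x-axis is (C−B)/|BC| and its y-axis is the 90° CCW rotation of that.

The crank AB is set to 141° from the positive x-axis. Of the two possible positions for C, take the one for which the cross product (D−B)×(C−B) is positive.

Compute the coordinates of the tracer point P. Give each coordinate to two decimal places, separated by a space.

A=(0,0), D=(4.00,0)
B = A + 4.00·(cos141°, sin141°) = (-3.1086, 2.5173)
|BD| = 7.5411
circle(B,5.00) ∩ circle(D,6.00): a=3.0412, h=3.9687
  candidates: C₊=(1.0830,5.2432) cross=29.929; C₋=(-1.5666,-2.2390) cross=-29.929
  mode + wants cross > 0 → take C=(1.0830,5.2432) (cross=29.929)
ex = (C−B)/|BC| = (0.8383,0.5452); ey = (-0.5452,0.8383)
P = B + 3.30·ex + 3.26·ey = (-2.1194,7.0493)

-2.12 7.05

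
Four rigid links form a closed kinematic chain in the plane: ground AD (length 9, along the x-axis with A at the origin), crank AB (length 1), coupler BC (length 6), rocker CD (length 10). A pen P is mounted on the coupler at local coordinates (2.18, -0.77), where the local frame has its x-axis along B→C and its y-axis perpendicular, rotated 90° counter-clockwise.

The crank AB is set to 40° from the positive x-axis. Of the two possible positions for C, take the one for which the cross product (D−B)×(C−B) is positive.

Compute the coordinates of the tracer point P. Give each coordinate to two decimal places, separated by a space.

A=(0,0), D=(9.00,0)
B = A + 1.00·(cos40°, sin40°) = (0.7660, 0.6428)
|BD| = 8.2590
circle(B,6.00) ∩ circle(D,10.00): a=0.2549, h=5.9946
  candidates: C₊=(1.4868,6.5993) cross=49.509; C₋=(0.5537,-5.3535) cross=-49.509
  mode + wants cross > 0 → take C=(1.4868,6.5993) (cross=49.509)
ex = (C−B)/|BC| = (0.1201,0.9928); ey = (-0.9928,0.1201)
P = B + 2.18·ex + -0.77·ey = (1.7923,2.7145)

1.79 2.71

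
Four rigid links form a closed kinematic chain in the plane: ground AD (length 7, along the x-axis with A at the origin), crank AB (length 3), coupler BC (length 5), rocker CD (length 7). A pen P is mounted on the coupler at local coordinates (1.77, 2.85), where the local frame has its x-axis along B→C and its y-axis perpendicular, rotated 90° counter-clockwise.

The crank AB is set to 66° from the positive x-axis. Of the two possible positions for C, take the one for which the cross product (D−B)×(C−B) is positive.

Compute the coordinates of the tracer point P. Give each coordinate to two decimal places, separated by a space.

0.21 5.94

A=(0,0), D=(7.00,0)
B = A + 3.00·(cos66°, sin66°) = (1.2202, 2.7406)
|BD| = 6.3966
circle(B,5.00) ∩ circle(D,7.00): a=1.3223, h=4.8220
  candidates: C₊=(4.4810,6.5311) cross=30.844; C₋=(0.3491,-2.1829) cross=-30.844
  mode + wants cross > 0 → take C=(4.4810,6.5311) (cross=30.844)
ex = (C−B)/|BC| = (0.6522,0.7581); ey = (-0.7581,0.6522)
P = B + 1.77·ex + 2.85·ey = (0.2140,5.9411)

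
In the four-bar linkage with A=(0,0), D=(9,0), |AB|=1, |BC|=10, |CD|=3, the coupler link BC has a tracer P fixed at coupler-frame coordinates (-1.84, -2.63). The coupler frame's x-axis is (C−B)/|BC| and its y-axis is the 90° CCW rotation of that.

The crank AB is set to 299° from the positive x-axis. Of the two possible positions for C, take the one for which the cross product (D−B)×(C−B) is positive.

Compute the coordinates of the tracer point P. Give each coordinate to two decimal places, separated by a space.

-0.22 -4.01

A=(0,0), D=(9.00,0)
B = A + 1.00·(cos299°, sin299°) = (0.4848, -0.8746)
|BD| = 8.5600
circle(B,10.00) ∩ circle(D,3.00): a=9.5954, h=2.8156
  candidates: C₊=(9.7423,2.9067) cross=24.102; C₋=(10.3177,-2.6951) cross=-24.102
  mode + wants cross > 0 → take C=(9.7423,2.9067) (cross=24.102)
ex = (C−B)/|BC| = (0.9258,0.3781); ey = (-0.3781,0.9258)
P = B + -1.84·ex + -2.63·ey = (-0.2241,-4.0051)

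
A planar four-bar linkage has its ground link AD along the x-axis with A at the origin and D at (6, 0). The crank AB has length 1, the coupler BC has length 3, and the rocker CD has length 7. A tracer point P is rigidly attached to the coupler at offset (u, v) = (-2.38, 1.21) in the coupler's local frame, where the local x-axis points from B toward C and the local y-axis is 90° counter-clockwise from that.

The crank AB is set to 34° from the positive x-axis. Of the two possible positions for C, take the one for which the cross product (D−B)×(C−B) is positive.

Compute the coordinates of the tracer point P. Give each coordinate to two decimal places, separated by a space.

A=(0,0), D=(6.00,0)
B = A + 1.00·(cos34°, sin34°) = (0.8290, 0.5592)
|BD| = 5.2011
circle(B,3.00) ∩ circle(D,7.00): a=-1.2448, h=2.7296
  candidates: C₊=(-0.1151,3.4068) cross=14.197; C₋=(-0.7020,-2.0207) cross=-14.197
  mode + wants cross > 0 → take C=(-0.1151,3.4068) (cross=14.197)
ex = (C−B)/|BC| = (-0.3147,0.9492); ey = (-0.9492,-0.3147)
P = B + -2.38·ex + 1.21·ey = (0.4295,-2.0807)

0.43 -2.08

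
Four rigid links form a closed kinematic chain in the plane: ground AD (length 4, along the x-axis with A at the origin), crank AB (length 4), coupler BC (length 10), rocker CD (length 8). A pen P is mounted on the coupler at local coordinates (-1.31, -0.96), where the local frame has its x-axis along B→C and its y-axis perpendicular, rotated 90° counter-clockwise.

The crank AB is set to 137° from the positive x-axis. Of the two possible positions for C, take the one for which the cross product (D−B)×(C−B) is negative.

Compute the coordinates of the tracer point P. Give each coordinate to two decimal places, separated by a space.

-4.22 3.71

A=(0,0), D=(4.00,0)
B = A + 4.00·(cos137°, sin137°) = (-2.9254, 2.7280)
|BD| = 7.4433
circle(B,10.00) ∩ circle(D,8.00): a=6.1399, h=7.8931
  candidates: C₊=(5.6801,7.8216) cross=58.751; C₋=(-0.1055,-6.8662) cross=-58.751
  mode - wants cross < 0 → take C=(-0.1055,-6.8662) (cross=-58.751)
ex = (C−B)/|BC| = (0.2820,-0.9594); ey = (0.9594,0.2820)
P = B + -1.31·ex + -0.96·ey = (-4.2159,3.7141)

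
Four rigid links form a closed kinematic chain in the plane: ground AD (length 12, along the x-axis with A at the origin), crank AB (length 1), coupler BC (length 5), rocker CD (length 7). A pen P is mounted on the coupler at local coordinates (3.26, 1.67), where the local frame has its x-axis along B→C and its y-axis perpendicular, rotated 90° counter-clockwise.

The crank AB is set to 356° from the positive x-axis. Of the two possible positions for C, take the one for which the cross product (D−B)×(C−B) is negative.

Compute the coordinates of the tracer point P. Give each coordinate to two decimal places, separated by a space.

4.66 -0.11

A=(0,0), D=(12.00,0)
B = A + 1.00·(cos356°, sin356°) = (0.9976, -0.0698)
|BD| = 11.0027
circle(B,5.00) ∩ circle(D,7.00): a=4.4107, h=2.3550
  candidates: C₊=(5.3932,2.3131) cross=25.911; C₋=(5.4231,-2.3967) cross=-25.911
  mode - wants cross < 0 → take C=(5.4231,-2.3967) (cross=-25.911)
ex = (C−B)/|BC| = (0.8851,-0.4654); ey = (0.4654,0.8851)
P = B + 3.26·ex + 1.67·ey = (4.6602,-0.1088)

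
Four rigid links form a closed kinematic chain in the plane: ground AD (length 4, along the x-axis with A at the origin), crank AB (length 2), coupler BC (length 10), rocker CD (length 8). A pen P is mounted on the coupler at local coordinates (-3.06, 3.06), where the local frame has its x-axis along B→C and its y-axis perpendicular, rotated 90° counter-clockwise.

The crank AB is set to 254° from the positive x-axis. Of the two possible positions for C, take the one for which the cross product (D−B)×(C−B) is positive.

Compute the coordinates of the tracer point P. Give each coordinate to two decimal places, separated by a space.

-4.29 -4.10

A=(0,0), D=(4.00,0)
B = A + 2.00·(cos254°, sin254°) = (-0.5513, -1.9225)
|BD| = 4.9407
circle(B,10.00) ∩ circle(D,8.00): a=6.1136, h=7.9136
  candidates: C₊=(2.0011,7.7463) cross=39.098; C₋=(8.1598,-6.8335) cross=-39.098
  mode + wants cross > 0 → take C=(2.0011,7.7463) (cross=39.098)
ex = (C−B)/|BC| = (0.2552,0.9669); ey = (-0.9669,0.2552)
P = B + -3.06·ex + 3.06·ey = (-4.2910,-4.1001)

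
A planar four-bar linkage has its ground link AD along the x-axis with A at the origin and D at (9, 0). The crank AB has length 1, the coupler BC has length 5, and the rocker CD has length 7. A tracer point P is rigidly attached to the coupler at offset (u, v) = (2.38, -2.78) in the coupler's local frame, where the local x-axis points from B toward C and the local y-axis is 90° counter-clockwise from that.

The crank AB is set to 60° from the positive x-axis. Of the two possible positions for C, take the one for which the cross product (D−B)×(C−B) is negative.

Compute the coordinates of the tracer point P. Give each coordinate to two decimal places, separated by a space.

-0.77 -2.57

A=(0,0), D=(9.00,0)
B = A + 1.00·(cos60°, sin60°) = (0.5000, 0.8660)
|BD| = 8.5440
circle(B,5.00) ∩ circle(D,7.00): a=2.8675, h=4.0960
  candidates: C₊=(3.7679,4.6503) cross=34.996; C₋=(2.9376,-3.4996) cross=-34.996
  mode - wants cross < 0 → take C=(2.9376,-3.4996) (cross=-34.996)
ex = (C−B)/|BC| = (0.4875,-0.8731); ey = (0.8731,0.4875)
P = B + 2.38·ex + -2.78·ey = (-0.7670,-2.5673)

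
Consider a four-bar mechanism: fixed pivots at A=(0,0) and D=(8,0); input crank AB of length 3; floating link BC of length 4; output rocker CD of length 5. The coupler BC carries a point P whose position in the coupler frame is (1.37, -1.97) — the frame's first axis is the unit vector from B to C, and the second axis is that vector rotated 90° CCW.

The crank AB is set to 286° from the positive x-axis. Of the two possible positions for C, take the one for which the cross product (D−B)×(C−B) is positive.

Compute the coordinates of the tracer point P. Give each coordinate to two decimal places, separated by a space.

A=(0,0), D=(8.00,0)
B = A + 3.00·(cos286°, sin286°) = (0.8269, -2.8838)
|BD| = 7.7311
circle(B,4.00) ∩ circle(D,5.00): a=3.2835, h=2.2845
  candidates: C₊=(3.0213,0.4606) cross=17.661; C₋=(4.7255,-3.7786) cross=-17.661
  mode + wants cross > 0 → take C=(3.0213,0.4606) (cross=17.661)
ex = (C−B)/|BC| = (0.5486,0.8361); ey = (-0.8361,0.5486)
P = B + 1.37·ex + -1.97·ey = (3.2256,-2.8191)

3.23 -2.82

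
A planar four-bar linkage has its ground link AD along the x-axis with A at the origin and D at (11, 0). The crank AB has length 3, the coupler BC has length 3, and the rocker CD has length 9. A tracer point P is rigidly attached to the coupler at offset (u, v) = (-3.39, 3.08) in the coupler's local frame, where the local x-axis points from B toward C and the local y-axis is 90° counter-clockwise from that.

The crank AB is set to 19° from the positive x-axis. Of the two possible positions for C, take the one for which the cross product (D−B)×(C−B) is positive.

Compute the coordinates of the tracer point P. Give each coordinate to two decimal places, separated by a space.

-0.34 -2.32

A=(0,0), D=(11.00,0)
B = A + 3.00·(cos19°, sin19°) = (2.8366, 0.9767)
|BD| = 8.2217
circle(B,3.00) ∩ circle(D,9.00): a=-0.2678, h=2.9880
  candidates: C₊=(2.9256,3.9754) cross=24.566; C₋=(2.2156,-1.9583) cross=-24.566
  mode + wants cross > 0 → take C=(2.9256,3.9754) (cross=24.566)
ex = (C−B)/|BC| = (0.0297,0.9996); ey = (-0.9996,0.0297)
P = B + -3.39·ex + 3.08·ey = (-0.3427,-2.3204)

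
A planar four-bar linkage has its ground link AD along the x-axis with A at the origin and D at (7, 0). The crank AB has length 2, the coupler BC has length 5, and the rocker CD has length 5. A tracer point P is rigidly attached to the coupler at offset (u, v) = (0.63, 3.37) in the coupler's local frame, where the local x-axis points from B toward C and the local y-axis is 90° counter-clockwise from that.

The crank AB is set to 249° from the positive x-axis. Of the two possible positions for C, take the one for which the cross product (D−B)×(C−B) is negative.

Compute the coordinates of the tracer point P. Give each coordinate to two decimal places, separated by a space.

1.22 0.96

A=(0,0), D=(7.00,0)
B = A + 2.00·(cos249°, sin249°) = (-0.7167, -1.8672)
|BD| = 7.9394
circle(B,5.00) ∩ circle(D,5.00): a=3.9697, h=3.0400
  candidates: C₊=(2.4267,2.0211) cross=24.136; C₋=(3.8566,-3.8883) cross=-24.136
  mode - wants cross < 0 → take C=(3.8566,-3.8883) (cross=-24.136)
ex = (C−B)/|BC| = (0.9147,-0.4042); ey = (0.4042,0.9147)
P = B + 0.63·ex + 3.37·ey = (1.2217,0.9606)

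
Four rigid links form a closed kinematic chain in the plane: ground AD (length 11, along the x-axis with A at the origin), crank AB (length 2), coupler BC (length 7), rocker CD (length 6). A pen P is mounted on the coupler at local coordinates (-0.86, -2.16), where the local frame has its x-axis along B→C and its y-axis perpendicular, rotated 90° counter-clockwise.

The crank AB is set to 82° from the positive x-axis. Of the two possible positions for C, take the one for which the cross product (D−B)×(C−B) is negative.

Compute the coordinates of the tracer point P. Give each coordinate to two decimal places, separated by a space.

-1.78 0.90

A=(0,0), D=(11.00,0)
B = A + 2.00·(cos82°, sin82°) = (0.2783, 1.9805)
|BD| = 10.9030
circle(B,7.00) ∩ circle(D,6.00): a=6.0477, h=3.5250
  candidates: C₊=(6.8657,4.3483) cross=38.433; C₋=(5.5851,-2.5844) cross=-38.433
  mode - wants cross < 0 → take C=(5.5851,-2.5844) (cross=-38.433)
ex = (C−B)/|BC| = (0.7581,-0.6521); ey = (0.6521,0.7581)
P = B + -0.86·ex + -2.16·ey = (-1.7822,0.9039)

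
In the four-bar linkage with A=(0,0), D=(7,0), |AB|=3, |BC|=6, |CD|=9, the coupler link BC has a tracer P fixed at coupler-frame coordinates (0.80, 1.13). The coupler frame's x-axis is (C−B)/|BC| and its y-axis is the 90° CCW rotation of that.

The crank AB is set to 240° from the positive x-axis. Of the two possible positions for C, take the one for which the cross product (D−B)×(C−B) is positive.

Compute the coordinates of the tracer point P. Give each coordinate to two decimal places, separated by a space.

-2.61 -1.77

A=(0,0), D=(7.00,0)
B = A + 3.00·(cos240°, sin240°) = (-1.5000, -2.5981)
|BD| = 8.8882
circle(B,6.00) ∩ circle(D,9.00): a=1.9126, h=5.6870
  candidates: C₊=(-1.3332,3.3996) cross=50.547; C₋=(1.9915,-7.4776) cross=-50.547
  mode + wants cross > 0 → take C=(-1.3332,3.3996) (cross=50.547)
ex = (C−B)/|BC| = (0.0278,0.9996); ey = (-0.9996,0.0278)
P = B + 0.80·ex + 1.13·ey = (-2.6073,-1.7670)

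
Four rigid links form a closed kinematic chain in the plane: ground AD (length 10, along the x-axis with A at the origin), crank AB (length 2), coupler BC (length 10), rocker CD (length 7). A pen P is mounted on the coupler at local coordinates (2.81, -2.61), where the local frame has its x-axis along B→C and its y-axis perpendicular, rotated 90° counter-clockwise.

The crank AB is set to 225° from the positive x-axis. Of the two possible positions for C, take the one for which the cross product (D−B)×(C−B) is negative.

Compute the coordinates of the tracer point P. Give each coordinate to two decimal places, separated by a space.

A=(0,0), D=(10.00,0)
B = A + 2.00·(cos225°, sin225°) = (-1.4142, -1.4142)
|BD| = 11.5015
circle(B,10.00) ∩ circle(D,7.00): a=7.9678, h=6.0426
  candidates: C₊=(5.7502,5.5623) cross=69.499; C₋=(7.2362,-6.4313) cross=-69.499
  mode - wants cross < 0 → take C=(7.2362,-6.4313) (cross=-69.499)
ex = (C−B)/|BC| = (0.8650,-0.5017); ey = (0.5017,0.8650)
P = B + 2.81·ex + -2.61·ey = (-0.2929,-5.0818)

-0.29 -5.08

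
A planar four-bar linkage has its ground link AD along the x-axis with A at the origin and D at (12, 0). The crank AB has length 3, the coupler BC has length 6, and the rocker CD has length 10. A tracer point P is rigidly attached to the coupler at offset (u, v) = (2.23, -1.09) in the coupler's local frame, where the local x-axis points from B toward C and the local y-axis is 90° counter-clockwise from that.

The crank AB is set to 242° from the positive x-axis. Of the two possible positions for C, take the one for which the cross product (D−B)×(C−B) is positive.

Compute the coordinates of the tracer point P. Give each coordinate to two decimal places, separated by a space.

0.81 -1.54

A=(0,0), D=(12.00,0)
B = A + 3.00·(cos242°, sin242°) = (-1.4084, -2.6488)
|BD| = 13.6676
circle(B,6.00) ∩ circle(D,10.00): a=4.4925, h=3.9772
  candidates: C₊=(2.2281,2.1236) cross=54.358; C₋=(3.7697,-5.6799) cross=-54.358
  mode + wants cross > 0 → take C=(2.2281,2.1236) (cross=54.358)
ex = (C−B)/|BC| = (0.6061,0.7954); ey = (-0.7954,0.6061)
P = B + 2.23·ex + -1.09·ey = (0.8101,-1.5357)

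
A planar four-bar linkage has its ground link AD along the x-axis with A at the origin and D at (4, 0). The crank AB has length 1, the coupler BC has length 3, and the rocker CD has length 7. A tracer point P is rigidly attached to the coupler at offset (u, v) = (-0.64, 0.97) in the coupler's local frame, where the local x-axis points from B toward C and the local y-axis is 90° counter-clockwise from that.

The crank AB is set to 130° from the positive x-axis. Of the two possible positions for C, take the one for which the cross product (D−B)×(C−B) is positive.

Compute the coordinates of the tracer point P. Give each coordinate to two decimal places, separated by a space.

-1.17 -0.27

A=(0,0), D=(4.00,0)
B = A + 1.00·(cos130°, sin130°) = (-0.6428, 0.7660)
|BD| = 4.7056
circle(B,3.00) ∩ circle(D,7.00): a=-1.8975, h=2.3237
  candidates: C₊=(-2.1367,3.3676) cross=10.934; C₋=(-2.8933,-1.2177) cross=-10.934
  mode + wants cross > 0 → take C=(-2.1367,3.3676) (cross=10.934)
ex = (C−B)/|BC| = (-0.4980,0.8672); ey = (-0.8672,-0.4980)
P = B + -0.64·ex + 0.97·ey = (-1.1653,-0.2720)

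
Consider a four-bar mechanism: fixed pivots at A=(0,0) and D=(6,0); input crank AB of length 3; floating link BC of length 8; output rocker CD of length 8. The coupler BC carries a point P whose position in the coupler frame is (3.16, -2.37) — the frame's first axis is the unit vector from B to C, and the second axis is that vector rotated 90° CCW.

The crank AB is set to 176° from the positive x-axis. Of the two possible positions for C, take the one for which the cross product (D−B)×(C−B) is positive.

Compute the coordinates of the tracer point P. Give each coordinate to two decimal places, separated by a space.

0.77 1.40

A=(0,0), D=(6.00,0)
B = A + 3.00·(cos176°, sin176°) = (-2.9927, 0.2093)
|BD| = 8.9951
circle(B,8.00) ∩ circle(D,8.00): a=4.4976, h=6.6160
  candidates: C₊=(1.6576,6.7189) cross=59.512; C₋=(1.3497,-6.5096) cross=-59.512
  mode + wants cross > 0 → take C=(1.6576,6.7189) (cross=59.512)
ex = (C−B)/|BC| = (0.5813,0.8137); ey = (-0.8137,0.5813)
P = B + 3.16·ex + -2.37·ey = (0.7726,1.4029)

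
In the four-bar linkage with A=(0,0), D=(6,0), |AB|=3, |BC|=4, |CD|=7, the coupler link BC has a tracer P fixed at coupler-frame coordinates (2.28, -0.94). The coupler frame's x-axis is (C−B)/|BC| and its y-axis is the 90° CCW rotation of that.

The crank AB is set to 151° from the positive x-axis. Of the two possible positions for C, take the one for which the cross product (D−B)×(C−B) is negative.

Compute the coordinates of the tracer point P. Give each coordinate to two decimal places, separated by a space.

A=(0,0), D=(6.00,0)
B = A + 3.00·(cos151°, sin151°) = (-2.6239, 1.4544)
|BD| = 8.7456
circle(B,4.00) ∩ circle(D,7.00): a=2.4862, h=3.1335
  candidates: C₊=(0.3488,4.1309) cross=27.405; C₋=(-0.6934,-2.0489) cross=-27.405
  mode - wants cross < 0 → take C=(-0.6934,-2.0489) (cross=-27.405)
ex = (C−B)/|BC| = (0.4826,-0.8758); ey = (0.8758,0.4826)
P = B + 2.28·ex + -0.94·ey = (-2.3468,-0.9961)

-2.35 -1.00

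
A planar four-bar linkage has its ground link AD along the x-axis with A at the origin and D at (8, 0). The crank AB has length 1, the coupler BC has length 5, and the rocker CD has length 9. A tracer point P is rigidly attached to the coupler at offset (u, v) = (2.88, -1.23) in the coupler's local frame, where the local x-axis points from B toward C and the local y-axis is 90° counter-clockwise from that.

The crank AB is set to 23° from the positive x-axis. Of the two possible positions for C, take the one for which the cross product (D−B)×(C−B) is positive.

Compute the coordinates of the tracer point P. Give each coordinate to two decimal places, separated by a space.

2.08 3.30

A=(0,0), D=(8.00,0)
B = A + 1.00·(cos23°, sin23°) = (0.9205, 0.3907)
|BD| = 7.0903
circle(B,5.00) ∩ circle(D,9.00): a=-0.4039, h=4.9837
  candidates: C₊=(0.7918,5.3891) cross=35.335; C₋=(0.2425,-4.5631) cross=-35.335
  mode + wants cross > 0 → take C=(0.7918,5.3891) (cross=35.335)
ex = (C−B)/|BC| = (-0.0257,0.9997); ey = (-0.9997,-0.0257)
P = B + 2.88·ex + -1.23·ey = (2.0760,3.3014)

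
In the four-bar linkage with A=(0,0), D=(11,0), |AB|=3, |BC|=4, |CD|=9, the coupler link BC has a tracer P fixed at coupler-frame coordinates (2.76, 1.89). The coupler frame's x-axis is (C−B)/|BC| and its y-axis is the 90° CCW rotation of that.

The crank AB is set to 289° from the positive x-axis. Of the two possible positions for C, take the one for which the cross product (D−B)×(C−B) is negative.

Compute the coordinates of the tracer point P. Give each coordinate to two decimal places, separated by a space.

A=(0,0), D=(11.00,0)
B = A + 3.00·(cos289°, sin289°) = (0.9767, -2.8366)
|BD| = 10.4169
circle(B,4.00) ∩ circle(D,9.00): a=2.0885, h=3.4114
  candidates: C₊=(2.0574,1.0147) cross=35.537; C₋=(3.9153,-5.5504) cross=-35.537
  mode - wants cross < 0 → take C=(3.9153,-5.5504) (cross=-35.537)
ex = (C−B)/|BC| = (0.7346,-0.6785); ey = (0.6785,0.7346)
P = B + 2.76·ex + 1.89·ey = (4.2866,-3.3206)

4.29 -3.32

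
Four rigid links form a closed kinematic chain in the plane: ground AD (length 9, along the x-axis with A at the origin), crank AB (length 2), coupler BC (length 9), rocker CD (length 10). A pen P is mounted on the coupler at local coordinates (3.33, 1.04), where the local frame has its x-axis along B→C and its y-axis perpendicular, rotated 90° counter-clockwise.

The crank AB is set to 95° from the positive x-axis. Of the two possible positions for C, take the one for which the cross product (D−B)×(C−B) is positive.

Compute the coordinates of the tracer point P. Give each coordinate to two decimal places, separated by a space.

A=(0,0), D=(9.00,0)
B = A + 2.00·(cos95°, sin95°) = (-0.1743, 1.9924)
|BD| = 9.3882
circle(B,9.00) ∩ circle(D,10.00): a=3.6822, h=8.2123
  candidates: C₊=(5.1668,9.2362) cross=77.098; C₋=(1.6811,-6.8143) cross=-77.098
  mode + wants cross > 0 → take C=(5.1668,9.2362) (cross=77.098)
ex = (C−B)/|BC| = (0.5935,0.8049); ey = (-0.8049,0.5935)
P = B + 3.33·ex + 1.04·ey = (0.9648,5.2898)

0.96 5.29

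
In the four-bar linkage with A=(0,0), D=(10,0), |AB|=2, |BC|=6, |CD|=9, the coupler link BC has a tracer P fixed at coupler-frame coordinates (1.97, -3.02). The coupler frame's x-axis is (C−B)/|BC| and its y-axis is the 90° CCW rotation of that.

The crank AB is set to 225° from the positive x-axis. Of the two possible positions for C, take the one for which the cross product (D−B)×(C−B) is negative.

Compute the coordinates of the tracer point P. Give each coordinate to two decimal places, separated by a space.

-2.08 -4.96

A=(0,0), D=(10.00,0)
B = A + 2.00·(cos225°, sin225°) = (-1.4142, -1.4142)
|BD| = 11.5015
circle(B,6.00) ∩ circle(D,9.00): a=3.7945, h=4.6478
  candidates: C₊=(1.7800,3.6649) cross=53.457; C₋=(2.9230,-5.5602) cross=-53.457
  mode - wants cross < 0 → take C=(2.9230,-5.5602) (cross=-53.457)
ex = (C−B)/|BC| = (0.7229,-0.6910); ey = (0.6910,0.7229)
P = B + 1.97·ex + -3.02·ey = (-2.0770,-4.9585)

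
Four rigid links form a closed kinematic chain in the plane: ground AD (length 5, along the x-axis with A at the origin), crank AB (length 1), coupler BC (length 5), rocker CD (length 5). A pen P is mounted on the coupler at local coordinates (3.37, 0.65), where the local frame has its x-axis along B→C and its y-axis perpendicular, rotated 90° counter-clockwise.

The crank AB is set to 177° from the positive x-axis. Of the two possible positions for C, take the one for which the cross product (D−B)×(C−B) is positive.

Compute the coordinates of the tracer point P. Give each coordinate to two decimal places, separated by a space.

0.53 3.13

A=(0,0), D=(5.00,0)
B = A + 1.00·(cos177°, sin177°) = (-0.9986, 0.0523)
|BD| = 5.9989
circle(B,5.00) ∩ circle(D,5.00): a=2.9994, h=4.0004
  candidates: C₊=(2.0356,4.0264) cross=23.998; C₋=(1.9658,-3.9741) cross=-23.998
  mode + wants cross > 0 → take C=(2.0356,4.0264) (cross=23.998)
ex = (C−B)/|BC| = (0.6068,0.7948); ey = (-0.7948,0.6068)
P = B + 3.37·ex + 0.65·ey = (0.5298,3.1253)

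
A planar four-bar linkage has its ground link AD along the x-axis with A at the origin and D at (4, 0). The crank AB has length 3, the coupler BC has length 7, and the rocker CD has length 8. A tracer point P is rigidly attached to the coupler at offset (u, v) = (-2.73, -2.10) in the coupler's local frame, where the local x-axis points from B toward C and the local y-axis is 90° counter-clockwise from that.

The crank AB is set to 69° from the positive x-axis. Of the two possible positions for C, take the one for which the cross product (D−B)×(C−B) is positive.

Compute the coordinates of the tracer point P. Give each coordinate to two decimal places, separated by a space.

0.62 -0.61

A=(0,0), D=(4.00,0)
B = A + 3.00·(cos69°, sin69°) = (1.0751, 2.8007)
|BD| = 4.0496
circle(B,7.00) ∩ circle(D,8.00): a=0.1728, h=6.9979
  candidates: C₊=(6.0397,7.7356) cross=28.338; C₋=(-3.6399,-2.3731) cross=-28.338
  mode + wants cross > 0 → take C=(6.0397,7.7356) (cross=28.338)
ex = (C−B)/|BC| = (0.7092,0.7050); ey = (-0.7050,0.7092)
P = B + -2.73·ex + -2.10·ey = (0.6194,-0.6132)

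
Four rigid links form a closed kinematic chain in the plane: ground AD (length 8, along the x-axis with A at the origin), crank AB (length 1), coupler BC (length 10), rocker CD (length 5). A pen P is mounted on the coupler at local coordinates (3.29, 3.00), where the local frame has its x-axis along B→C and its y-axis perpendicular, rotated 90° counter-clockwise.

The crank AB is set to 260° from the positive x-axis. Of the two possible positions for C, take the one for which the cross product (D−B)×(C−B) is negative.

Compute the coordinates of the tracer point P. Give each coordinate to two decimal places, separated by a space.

A=(0,0), D=(8.00,0)
B = A + 1.00·(cos260°, sin260°) = (-0.1736, -0.9848)
|BD| = 8.2328
circle(B,10.00) ∩ circle(D,5.00): a=8.6714, h=4.9807
  candidates: C₊=(7.8396,4.9974) cross=41.005; C₋=(9.0312,-4.8925) cross=-41.005
  mode - wants cross < 0 → take C=(9.0312,-4.8925) (cross=-41.005)
ex = (C−B)/|BC| = (0.9205,-0.3908); ey = (0.3908,0.9205)
P = B + 3.29·ex + 3.00·ey = (4.0271,0.4910)

4.03 0.49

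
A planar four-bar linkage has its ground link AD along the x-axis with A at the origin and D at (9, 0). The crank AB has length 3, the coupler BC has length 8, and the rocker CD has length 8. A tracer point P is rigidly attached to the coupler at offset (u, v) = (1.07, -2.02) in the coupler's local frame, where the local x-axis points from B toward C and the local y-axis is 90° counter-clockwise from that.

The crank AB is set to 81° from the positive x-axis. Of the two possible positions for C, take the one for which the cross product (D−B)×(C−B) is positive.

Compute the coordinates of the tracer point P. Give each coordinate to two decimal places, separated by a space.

2.53 1.98

A=(0,0), D=(9.00,0)
B = A + 3.00·(cos81°, sin81°) = (0.4693, 2.9631)
|BD| = 9.0306
circle(B,8.00) ∩ circle(D,8.00): a=4.5153, h=6.6039
  candidates: C₊=(6.9015,7.7199) cross=59.638; C₋=(2.5678,-4.7568) cross=-59.638
  mode + wants cross > 0 → take C=(6.9015,7.7199) (cross=59.638)
ex = (C−B)/|BC| = (0.8040,0.5946); ey = (-0.5946,0.8040)
P = B + 1.07·ex + -2.02·ey = (2.5307,1.9752)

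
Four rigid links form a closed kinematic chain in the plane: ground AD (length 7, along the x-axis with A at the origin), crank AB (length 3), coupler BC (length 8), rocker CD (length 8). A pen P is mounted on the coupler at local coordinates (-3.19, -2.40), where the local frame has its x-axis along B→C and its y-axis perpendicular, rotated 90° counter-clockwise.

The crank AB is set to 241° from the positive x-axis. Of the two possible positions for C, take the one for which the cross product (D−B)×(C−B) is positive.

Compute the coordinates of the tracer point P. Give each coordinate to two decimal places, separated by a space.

-0.05 -6.36

A=(0,0), D=(7.00,0)
B = A + 3.00·(cos241°, sin241°) = (-1.4544, -2.6239)
|BD| = 8.8522
circle(B,8.00) ∩ circle(D,8.00): a=4.4261, h=6.6640
  candidates: C₊=(0.7975,5.0526) cross=58.992; C₋=(4.7481,-7.6765) cross=-58.992
  mode + wants cross > 0 → take C=(0.7975,5.0526) (cross=58.992)
ex = (C−B)/|BC| = (0.2815,0.9596); ey = (-0.9596,0.2815)
P = B + -3.19·ex + -2.40·ey = (-0.0494,-6.3604)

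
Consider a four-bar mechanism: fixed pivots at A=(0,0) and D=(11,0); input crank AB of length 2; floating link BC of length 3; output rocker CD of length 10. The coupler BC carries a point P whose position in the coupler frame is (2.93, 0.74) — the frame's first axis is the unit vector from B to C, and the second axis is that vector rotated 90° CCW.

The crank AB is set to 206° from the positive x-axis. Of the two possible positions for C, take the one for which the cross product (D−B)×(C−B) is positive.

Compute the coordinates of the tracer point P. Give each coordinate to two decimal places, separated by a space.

A=(0,0), D=(11.00,0)
B = A + 2.00·(cos206°, sin206°) = (-1.7976, -0.8767)
|BD| = 12.8276
circle(B,3.00) ∩ circle(D,10.00): a=2.8667, h=0.8842
  candidates: C₊=(1.0020,0.2013) cross=11.342; C₋=(1.1229,-1.5629) cross=-11.342
  mode + wants cross > 0 → take C=(1.0020,0.2013) (cross=11.342)
ex = (C−B)/|BC| = (0.9332,0.3593); ey = (-0.3593,0.9332)
P = B + 2.93·ex + 0.74·ey = (0.6708,0.8667)

0.67 0.87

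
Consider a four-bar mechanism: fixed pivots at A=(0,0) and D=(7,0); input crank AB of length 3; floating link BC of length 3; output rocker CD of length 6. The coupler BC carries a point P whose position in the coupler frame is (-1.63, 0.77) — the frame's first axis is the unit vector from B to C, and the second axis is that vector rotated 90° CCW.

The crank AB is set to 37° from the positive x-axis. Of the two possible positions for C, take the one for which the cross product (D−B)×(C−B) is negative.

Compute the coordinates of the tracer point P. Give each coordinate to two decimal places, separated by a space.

A=(0,0), D=(7.00,0)
B = A + 3.00·(cos37°, sin37°) = (2.3959, 1.8054)
|BD| = 4.9454
circle(B,3.00) ∩ circle(D,6.00): a=-0.2571, h=2.9890
  candidates: C₊=(3.2478,4.6820) cross=14.782; C₋=(1.0654,-0.8834) cross=-14.782
  mode - wants cross < 0 → take C=(1.0654,-0.8834) (cross=-14.782)
ex = (C−B)/|BC| = (-0.4435,-0.8963); ey = (0.8963,-0.4435)
P = B + -1.63·ex + 0.77·ey = (3.8090,2.9249)

3.81 2.92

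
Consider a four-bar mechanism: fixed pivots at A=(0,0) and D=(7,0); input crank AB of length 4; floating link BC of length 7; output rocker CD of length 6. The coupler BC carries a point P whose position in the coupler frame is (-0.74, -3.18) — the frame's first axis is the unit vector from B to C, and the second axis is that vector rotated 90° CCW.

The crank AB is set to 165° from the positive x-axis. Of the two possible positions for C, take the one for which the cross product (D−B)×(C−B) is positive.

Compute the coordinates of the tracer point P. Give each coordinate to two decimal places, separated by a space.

A=(0,0), D=(7.00,0)
B = A + 4.00·(cos165°, sin165°) = (-3.8637, 1.0353)
|BD| = 10.9129
circle(B,7.00) ∩ circle(D,6.00): a=6.0521, h=3.5174
  candidates: C₊=(2.4948,3.9627) cross=38.385; C₋=(1.8274,-3.0404) cross=-38.385
  mode + wants cross > 0 → take C=(2.4948,3.9627) (cross=38.385)
ex = (C−B)/|BC| = (0.9084,0.4182); ey = (-0.4182,0.9084)
P = B + -0.74·ex + -3.18·ey = (-3.2060,-2.1628)

-3.21 -2.16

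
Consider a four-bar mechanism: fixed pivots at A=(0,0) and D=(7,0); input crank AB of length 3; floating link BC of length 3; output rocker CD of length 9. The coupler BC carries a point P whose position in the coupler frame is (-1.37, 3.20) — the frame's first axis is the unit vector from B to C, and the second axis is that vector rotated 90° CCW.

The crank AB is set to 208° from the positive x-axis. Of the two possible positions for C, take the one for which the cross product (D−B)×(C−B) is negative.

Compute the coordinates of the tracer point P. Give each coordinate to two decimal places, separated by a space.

-0.64 1.43

A=(0,0), D=(7.00,0)
B = A + 3.00·(cos208°, sin208°) = (-2.6488, -1.4084)
|BD| = 9.7511
circle(B,3.00) ∩ circle(D,9.00): a=1.1837, h=2.7566
  candidates: C₊=(-1.8758,1.4903) cross=26.880; C₋=(-1.0794,-3.9652) cross=-26.880
  mode - wants cross < 0 → take C=(-1.0794,-3.9652) (cross=-26.880)
ex = (C−B)/|BC| = (0.5231,-0.8523); ey = (0.8523,0.5231)
P = B + -1.37·ex + 3.20·ey = (-0.6383,1.4332)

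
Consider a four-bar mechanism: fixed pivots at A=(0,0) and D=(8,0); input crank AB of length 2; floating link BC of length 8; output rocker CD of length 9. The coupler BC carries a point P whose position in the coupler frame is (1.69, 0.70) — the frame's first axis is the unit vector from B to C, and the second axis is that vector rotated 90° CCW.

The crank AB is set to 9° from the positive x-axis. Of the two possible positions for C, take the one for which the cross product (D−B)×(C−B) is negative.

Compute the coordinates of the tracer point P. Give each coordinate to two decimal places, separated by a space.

A=(0,0), D=(8.00,0)
B = A + 2.00·(cos9°, sin9°) = (1.9754, 0.3129)
|BD| = 6.0327
circle(B,8.00) ∩ circle(D,9.00): a=1.6074, h=7.8369
  candidates: C₊=(3.9870,8.0558) cross=47.278; C₋=(3.1742,-7.5968) cross=-47.278
  mode - wants cross < 0 → take C=(3.1742,-7.5968) (cross=-47.278)
ex = (C−B)/|BC| = (0.1498,-0.9887); ey = (0.9887,0.1498)
P = B + 1.69·ex + 0.70·ey = (2.9207,-1.2532)

2.92 -1.25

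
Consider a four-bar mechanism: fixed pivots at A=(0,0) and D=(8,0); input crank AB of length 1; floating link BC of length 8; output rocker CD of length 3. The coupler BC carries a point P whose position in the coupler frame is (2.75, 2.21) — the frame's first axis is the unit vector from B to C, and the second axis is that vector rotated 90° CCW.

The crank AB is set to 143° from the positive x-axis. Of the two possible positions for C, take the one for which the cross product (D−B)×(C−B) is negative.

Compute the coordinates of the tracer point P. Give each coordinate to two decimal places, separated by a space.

A=(0,0), D=(8.00,0)
B = A + 1.00·(cos143°, sin143°) = (-0.7986, 0.6018)
|BD| = 8.8192
circle(B,8.00) ∩ circle(D,3.00): a=7.5278, h=2.7078
  candidates: C₊=(6.8964,2.7896) cross=23.881; C₋=(6.5268,-2.6134) cross=-23.881
  mode - wants cross < 0 → take C=(6.5268,-2.6134) (cross=-23.881)
ex = (C−B)/|BC| = (0.9157,-0.4019); ey = (0.4019,0.9157)
P = B + 2.75·ex + 2.21·ey = (2.6077,1.5203)

2.61 1.52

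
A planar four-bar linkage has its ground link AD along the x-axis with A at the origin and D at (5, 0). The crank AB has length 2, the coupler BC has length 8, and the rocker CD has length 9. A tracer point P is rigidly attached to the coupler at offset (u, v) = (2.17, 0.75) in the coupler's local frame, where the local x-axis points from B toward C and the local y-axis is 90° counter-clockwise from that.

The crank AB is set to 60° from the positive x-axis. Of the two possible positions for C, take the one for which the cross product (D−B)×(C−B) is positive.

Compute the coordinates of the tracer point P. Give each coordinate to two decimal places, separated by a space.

1.24 4.02

A=(0,0), D=(5.00,0)
B = A + 2.00·(cos60°, sin60°) = (1.0000, 1.7321)
|BD| = 4.3589
circle(B,8.00) ∩ circle(D,9.00): a=0.2294, h=7.9967
  candidates: C₊=(4.3881,8.9792) cross=34.857; C₋=(-1.9670,-5.6974) cross=-34.857
  mode + wants cross > 0 → take C=(4.3881,8.9792) (cross=34.857)
ex = (C−B)/|BC| = (0.4235,0.9059); ey = (-0.9059,0.4235)
P = B + 2.17·ex + 0.75·ey = (1.2396,4.0155)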